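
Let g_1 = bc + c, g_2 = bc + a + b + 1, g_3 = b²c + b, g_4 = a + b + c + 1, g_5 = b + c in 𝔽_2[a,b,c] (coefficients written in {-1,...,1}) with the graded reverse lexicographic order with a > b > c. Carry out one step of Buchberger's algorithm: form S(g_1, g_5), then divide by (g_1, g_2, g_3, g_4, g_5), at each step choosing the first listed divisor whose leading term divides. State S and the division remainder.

S(g_1, g_5) = c² + c; remainder on division = c² + c.

lcm(LM(g_1), LM(g_5)) = bc.
S = (lcm/LT(g_1))·g_1 − (lcm/LT(g_5))·g_5 = c² + c.
Reduce S modulo (g_1, g_2, g_3, g_4, g_5) in that order:
  leading term c²: no divisor's leading term divides it; move c² to the remainder.
  leading term c: no divisor's leading term divides it; move c to the remainder.
The remainder c² + c is nonzero, so it would be added as the next basis element.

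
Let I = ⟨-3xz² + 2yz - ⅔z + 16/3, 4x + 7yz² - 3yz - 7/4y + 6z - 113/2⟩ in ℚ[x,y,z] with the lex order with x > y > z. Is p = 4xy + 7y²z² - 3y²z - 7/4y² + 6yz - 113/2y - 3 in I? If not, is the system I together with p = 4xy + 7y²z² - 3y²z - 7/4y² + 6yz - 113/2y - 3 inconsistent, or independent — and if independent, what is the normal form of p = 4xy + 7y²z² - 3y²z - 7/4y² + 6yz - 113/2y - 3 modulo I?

Adjoining 4xy + 7y²z² - 3y²z - 7/4y² + 6yz - 113/2y - 3 makes the ideal the whole ring: the system is inconsistent.

First compute the reduced Gröbner basis of I by Buchberger's algorithm.
f_1 = -3xz² + 2yz - ⅔z + 16/3, LT = xz².
f_2 = 4x + 7yz² - 3yz - 7/4y + 6z - 113/2, LT = x.

S(f_1,f_2): lcm = xz². S = -7/4yz⁴ + ¾yz³ + 7/16yz² - ⅔yz - 3/2z³ + 113/8z² + 2/9z - 16/9.
  leading term yz⁴: no divisor's leading term divides it; move -7/4yz⁴ to the remainder.
  leading term yz³: no divisor's leading term divides it; move ¾yz³ to the remainder.
  leading term yz²: no divisor's leading term divides it; move 7/16yz² to the remainder.
  leading term yz: no divisor's leading term divides it; move -⅔yz to the remainder.
  leading term z³: no divisor's leading term divides it; move -3/2z³ to the remainder.
  leading term z²: no divisor's leading term divides it; move 113/8z² to the remainder.
  leading term z: no divisor's leading term divides it; move 2/9z to the remainder.
  leading term 1: no divisor's leading term divides it; move -16/9 to the remainder.
  remainder -7/4yz⁴ + ¾yz³ + 7/16yz² - ⅔yz - 3/2z³ + 113/8z² + 2/9z - 16/9 ≠ 0; add h_3 = -7/4yz⁴ + ¾yz³ + 7/16yz² - ⅔yz - 3/2z³ + 113/8z² + 2/9z - 16/9 to the basis.

The other S-polynomials (S(f_1,h_3), S(f_2,h_3)) all reduce to 0 modulo the current basis, so we have a Gröbner basis.
Inter-reduce: drop elements whose leading term is divisible by another's, tail-reduce, and make monic.
Reduced Gröbner basis: {x + 7/4yz² - ¾yz - 7/16y + 3/2z - 113/8, yz⁴ - 3/7yz³ - ¼yz² + 8/21yz + 6/7z³ - 113/14z² - 8/63z + 64/63}.
Label its elements g_1 = x + 7/4yz² - ¾yz - 7/16y + 3/2z - 113/8, g_2 = yz⁴ - 3/7yz³ - ¼yz² + 8/21yz + 6/7z³ - 113/14z² - 8/63z + 64/63.

Reduce p = 4xy + 7y²z² - 3y²z - 7/4y² + 6yz - 113/2y - 3 modulo G:
  leading term xy: subtract (4y)·g_1 from 4xy + 7y²z² - 3y²z - 7/4y² + 6yz - 113/2y - 3 → -3
  leading term 1: no divisor's leading term divides it; move -3 to the remainder.
  normal form = -3.
The normal form is nonzero, so p ∉ I. Since p minus its normal form lies in I, I + (p) = I + (r) where r = -3; decide whether this ideal is the whole ring.
Here r = -3 is a nonzero constant, hence a unit: 1 ∈ I + (p), the Gröbner basis of I + (p) is {1}, and the enlarged system has no common solution — adjoining p is inconsistent.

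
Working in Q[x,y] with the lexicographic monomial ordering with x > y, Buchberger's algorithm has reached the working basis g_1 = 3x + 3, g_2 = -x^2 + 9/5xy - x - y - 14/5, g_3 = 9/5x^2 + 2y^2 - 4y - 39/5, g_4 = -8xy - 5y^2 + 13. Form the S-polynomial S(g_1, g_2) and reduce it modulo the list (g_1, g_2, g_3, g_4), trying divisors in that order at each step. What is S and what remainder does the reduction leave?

S(g_1, g_2) = 9/5xy - y - 14/5; remainder on division = -14/5y - 14/5.

lcm(LM(g_1), LM(g_2)) = x^2.
S = (lcm/LT(g_1))·g_1 − (lcm/LT(g_2))·g_2 = 9/5xy - y - 14/5.
Reduce S modulo (g_1, g_2, g_3, g_4) in that order:
  leading term xy: subtract (3/5y)·g_1 from 9/5xy - y - 14/5 → -14/5y - 14/5
  leading term y: no divisor's leading term divides it; move -14/5y to the remainder.
  leading term 1: no divisor's leading term divides it; move -14/5 to the remainder.
The remainder -14/5y - 14/5 is nonzero, so it would be added as the next basis element.
This is the inner loop of Buchberger's algorithm — each nonzero remainder becomes a new basis element.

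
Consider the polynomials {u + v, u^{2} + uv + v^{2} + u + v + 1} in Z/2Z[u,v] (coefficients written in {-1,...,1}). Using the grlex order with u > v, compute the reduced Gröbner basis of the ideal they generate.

f_1 = u + v, LT = u.
f_2 = u^{2} + uv + v^{2} + u + v + 1, LT = u^{2}.

S(f_1,f_2): lcm = u^{2}. S = v^{2} + u + v + 1.
  leading term v^{2}: no divisor's leading term divides it; move v^{2} to the remainder.
  leading term u: subtract (1)·f_1 from u + v + 1 → 1
  leading term 1: no divisor's leading term divides it; move 1 to the remainder.
  remainder v^{2} + 1 ≠ 0; add g_3 = v^{2} + 1 to the basis.

The other S-polynomials (S(f_1,g_3), S(f_2,g_3)) all reduce to 0 modulo the current basis, so we have a Gröbner basis.
Inter-reduce: drop elements whose leading term is divisible by another's, tail-reduce, and make monic.

G = {v^{2} + 1, u + v}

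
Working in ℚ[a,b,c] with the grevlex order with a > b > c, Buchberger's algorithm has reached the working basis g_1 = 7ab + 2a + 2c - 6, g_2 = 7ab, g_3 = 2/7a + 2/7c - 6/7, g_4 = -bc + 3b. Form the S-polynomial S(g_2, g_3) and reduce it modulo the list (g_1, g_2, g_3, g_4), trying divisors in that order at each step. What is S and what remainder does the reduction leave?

S(g_2, g_3) = -bc + 3b; remainder on division = 0.

lcm(LM(g_2), LM(g_3)) = ab.
S = (lcm/LT(g_2))·g_2 − (lcm/LT(g_3))·g_3 = -bc + 3b.
Reduce S modulo (g_1, g_2, g_3, g_4) in that order:
  leading term bc: subtract (1)·g_4 from -bc + 3b → 0
The remainder is 0, so this S-polynomial contributes no new basis element.
An S-polynomial is built so that the two leading terms cancel; whether anything survives reduction is exactly the Gröbner-basis criterion.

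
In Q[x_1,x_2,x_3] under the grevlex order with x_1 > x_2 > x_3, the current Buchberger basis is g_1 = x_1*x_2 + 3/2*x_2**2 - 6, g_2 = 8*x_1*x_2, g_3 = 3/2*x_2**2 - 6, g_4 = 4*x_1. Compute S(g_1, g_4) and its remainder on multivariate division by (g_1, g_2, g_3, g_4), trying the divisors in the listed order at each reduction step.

S(g_1, g_4) = 3/2*x_2**2 - 6; remainder on division = 0.

lcm(LM(g_1), LM(g_4)) = x_1*x_2.
S = (lcm/LT(g_1))·g_1 − (lcm/LT(g_4))·g_4 = 3/2*x_2**2 - 6.
Reduce S modulo (g_1, g_2, g_3, g_4) in that order:
  leading term x_2**2: subtract (1)·g_3 from 3/2*x_2**2 - 6 → 0
The remainder is 0, so this S-polynomial contributes no new basis element.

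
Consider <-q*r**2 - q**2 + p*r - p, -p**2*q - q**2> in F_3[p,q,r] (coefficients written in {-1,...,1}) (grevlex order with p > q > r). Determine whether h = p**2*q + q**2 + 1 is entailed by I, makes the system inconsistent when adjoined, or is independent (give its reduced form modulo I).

First compute the reduced Gröbner basis of I by Buchberger's algorithm.
f_1 = -q*r**2 - q**2 + p*r - p, LT = q*r**2.
f_2 = -p**2*q - q**2, LT = p**2*q.

S(f_1,f_2): lcm = p**2*q*r**2. S = p**2*q**2 - p**3*r - q**2*r**2 + p**3.
  leading term p**2*q**2: subtract (-q)·f_2 from p**2*q**2 - p**3*r - q**2*r**2 + p**3 → -p**3*r - q**2*r**2 + p**3 - q**3
  leading term p**3*r: no divisor's leading term divides it; move -p**3*r to the remainder.
  leading term q**2*r**2: subtract (q)·f_1 from -q**2*r**2 + p**3 - q**3 → p**3 - p*q*r + p*q
  leading term p**3: no divisor's leading term divides it; move p**3 to the remainder.
  leading term p*q*r: no divisor's leading term divides it; move -p*q*r to the remainder.
  leading term p*q: no divisor's leading term divides it; move p*q to the remainder.
  remainder -p**3*r + p**3 - p*q*r + p*q ≠ 0; add k_3 = -p**3*r + p**3 - p*q*r + p*q to the basis.

The other S-polynomials (S(f_1,k_3), S(f_2,k_3)) all reduce to 0 modulo the current basis, so we have a Gröbner basis.
Inter-reduce: drop elements whose leading term is divisible by another's, tail-reduce, and make monic.
Reduced Gröbner basis: {p**3*r - p**3 + p*q*r - p*q, p**2*q + q**2, q*r**2 + q**2 - p*r + p}.
Label its elements g_1 = p**3*r - p**3 + p*q*r - p*q, g_2 = p**2*q + q**2, g_3 = q*r**2 + q**2 - p*r + p.

Reduce h = p**2*q + q**2 + 1 modulo G:
  leading term p**2*q: subtract (1)·g_2 from p**2*q + q**2 + 1 → 1
  leading term 1: no divisor's leading term divides it; move 1 to the remainder.
  normal form = 1.
The normal form is nonzero, so h ∉ I. Since h minus its normal form lies in I, I + (h) = I + (n) where n = 1; decide whether this ideal is the whole ring.
Here n = 1 is a nonzero constant, hence a unit: 1 ∈ I + (h), the Gröbner basis of I + (h) is {1}, and the enlarged system has no common solution — adjoining h is inconsistent.

Adjoining p**2*q + q**2 + 1 makes the ideal the whole ring: the system is inconsistent.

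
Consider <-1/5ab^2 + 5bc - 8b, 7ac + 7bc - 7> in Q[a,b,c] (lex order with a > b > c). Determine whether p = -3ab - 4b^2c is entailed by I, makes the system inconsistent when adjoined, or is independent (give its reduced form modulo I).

-3ab - 4b^2c is independent of I; its normal form modulo I is -3ab - 4b^2c.

First compute the reduced Gröbner basis of I by Buchberger's algorithm.
f_1 = -1/5ab^2 + 5bc - 8b, LT = ab^2.
f_2 = 7ac + 7bc - 7, LT = ac.

S(f_1,f_2): lcm = ab^2c. S = -b^3c + b^2 - 25bc^2 + 40bc.
  reduce S modulo (f_1, f_2):
  remainder -b^3c + b^2 - 25bc^2 + 40bc ≠ 0; add h_3 = -b^3c + b^2 - 25bc^2 + 40bc to the basis.

The other S-polynomials (S(f_1,h_3), S(f_2,h_3)) all reduce to 0 modulo the current basis, so we have a Gröbner basis.
Inter-reduce: drop elements whose leading term is divisible by another's, tail-reduce, and make monic.
Reduced Gröbner basis: {ab^2 - 25bc + 40b, ac + bc - 1, b^3c - b^2 + 25bc^2 - 40bc}.
Label its elements g_1 = ab^2 - 25bc + 40b, g_2 = ac + bc - 1, g_3 = b^3c - b^2 + 25bc^2 - 40bc.

Reduce p = -3ab - 4b^2c modulo G:
  leading term ab: no divisor's leading term divides it; move -3ab to the remainder.
  leading term b^2c: no divisor's leading term divides it; move -4b^2c to the remainder.
  normal form = -3ab - 4b^2c.
The normal form is nonzero, so p ∉ I. Since p minus its normal form lies in I, I + (p) = I + (r) where r = -3ab - 4b^2c; decide whether this ideal is the whole ring.
Run Buchberger on G together with r (pairs among the g_i already reduce to 0 since G is a Gröbner basis):
g_1 = ab^2 - 25bc + 40b, LT = ab^2.
g_2 = ac + bc - 1, LT = ac.
g_3 = b^3c - b^2 + 25bc^2 - 40bc, LT = b^3c.
r = -3ab - 4b^2c, LT = ab.

S(g_1,r): lcm = ab^2. S = -4/3b^3c - 25bc + 40b.
  reduce S modulo (g_1, g_2, g_3, r):
  remainder -4/3b^2 + 100/3bc^2 - 235/3bc + 40b ≠ 0; add m_5 = -4/3b^2 + 100/3bc^2 - 235/3bc + 40b to the basis.

S(g_2,r): lcm = abc. S = -4/3b^2c^2 + b^2c - b.
  reduce S modulo (g_1, g_2, g_3, r, m_5):
  remainder -100/3bc^4 + 310/3bc^3 - 395/4bc^2 + 30bc - b ≠ 0; add m_6 = -100/3bc^4 + 310/3bc^3 - 395/4bc^2 + 30bc - b to the basis.

The other S-polynomials (S(g_1,g_2), S(g_1,g_3), S(g_2,g_3), S(g_3,r), S(g_1,m_5), S(g_2,m_5), S(g_3,m_5), S(r,m_5), S(g_1,m_6), S(g_2,m_6), S(g_3,m_6), S(r,m_6), S(m_5,m_6)) all reduce to 0 modulo the current basis, so we have a Gröbner basis.
Inter-reduce: drop elements whose leading term is divisible by another's, tail-reduce, and make monic.
Reduced Gröbner basis: {ab + 100/3bc^3 - 235/3bc^2 + 40bc, ac + bc - 1, b^2 - 25bc^2 + 235/4bc - 30b, bc^4 - 31/10bc^3 + 237/80bc^2 - 9/10bc + 3/100b}.
The reduced Gröbner basis of I + (p) is {ab + 100/3bc^3 - 235/3bc^2 + 40bc, ac + bc - 1, b^2 - 25bc^2 + 235/4bc - 30b, bc^4 - 31/10bc^3 + 237/80bc^2 - 9/10bc + 3/100b} ≠ {1}, a proper ideal, so the enlarged system stays consistent: p is independent of I, with normal form -3ab - 4b^2c.

Ideal membership is decidable via reduction modulo a Gröbner basis.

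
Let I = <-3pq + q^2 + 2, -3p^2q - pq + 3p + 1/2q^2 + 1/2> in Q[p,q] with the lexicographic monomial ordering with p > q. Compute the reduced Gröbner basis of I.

G = {p - 1/3q^3 + 1/6q^2 - 2/3q - 1/6, q^4 - 1/2q^3 + q^2 + 1/2q - 2}

f_1 = -3pq + q^2 + 2, LT = pq.
f_2 = -3p^2q - pq + 3p + 1/2q^2 + 1/2, LT = p^2q.

S(f_1,f_2): lcm = p^2q. S = -1/3pq^2 - 1/3pq + 1/3p + 1/6q^2 + 1/6.
  leading term pq^2: subtract (1/9q)·f_1 from -1/3pq^2 - 1/3pq + 1/3p + 1/6q^2 + 1/6 → -1/3pq + 1/3p - 1/9q^3 + 1/6q^2 - 2/9q + 1/6
  leading term pq: subtract (1/9)·f_1 from -1/3pq + 1/3p - 1/9q^3 + 1/6q^2 - 2/9q + 1/6 → 1/3p - 1/9q^3 + 1/18q^2 - 2/9q - 1/18
  leading term p: no divisor's leading term divides it; move 1/3p to the remainder.
  leading term q^3: no divisor's leading term divides it; move -1/9q^3 to the remainder.
  leading term q^2: no divisor's leading term divides it; move 1/18q^2 to the remainder.
  leading term q: no divisor's leading term divides it; move -2/9q to the remainder.
  leading term 1: no divisor's leading term divides it; move -1/18 to the remainder.
  remainder 1/3p - 1/9q^3 + 1/18q^2 - 2/9q - 1/18 ≠ 0; add g_3 = 1/3p - 1/9q^3 + 1/18q^2 - 2/9q - 1/18 to the basis.

S(f_1,g_3): lcm = pq. S = 1/3q^4 - 1/6q^3 + 1/3q^2 + 1/6q - 2/3.
  leading term q^4: no divisor's leading term divides it; move 1/3q^4 to the remainder.
  leading term q^3: no divisor's leading term divides it; move -1/6q^3 to the remainder.
  leading term q^2: no divisor's leading term divides it; move 1/3q^2 to the remainder.
  leading term q: no divisor's leading term divides it; move 1/6q to the remainder.
  leading term 1: no divisor's leading term divides it; move -2/3 to the remainder.
  remainder 1/3q^4 - 1/6q^3 + 1/3q^2 + 1/6q - 2/3 ≠ 0; add g_4 = 1/3q^4 - 1/6q^3 + 1/3q^2 + 1/6q - 2/3 to the basis.

S(f_2,g_3): lcm = p^2q. S = 1/3pq^4 - 1/6pq^3 + 2/3pq^2 + 1/2pq - p - 1/6q^2 - 1/6.
  leading term pq^4: subtract (-1/9q^3)·f_1 from 1/3pq^4 - 1/6pq^3 + 2/3pq^2 + 1/2pq - p - 1/6q^2 - 1/6 → -1/6pq^3 + 2/3pq^2 + 1/2pq - p + 1/9q^5 + 2/9q^3 - 1/6q^2 - 1/6
  leading term pq^3: subtract (1/18q^2)·f_1 from -1/6pq^3 + 2/3pq^2 + 1/2pq - p + 1/9q^5 + 2/9q^3 - 1/6q^2 - 1/6 → 2/3pq^2 + 1/2pq - p + 1/9q^5 - 1/18q^4 + 2/9q^3 - 5/18q^2 - 1/6
  leading term pq^2: subtract (-2/9q)·f_1 from 2/3pq^2 + 1/2pq - p + 1/9q^5 - 1/18q^4 + 2/9q^3 - 5/18q^2 - 1/6 → 1/2pq - p + 1/9q^5 - 1/18q^4 + 4/9q^3 - 5/18q^2 + 4/9q - 1/6
  leading term pq: subtract (-1/6)·f_1 from 1/2pq - p + 1/9q^5 - 1/18q^4 + 4/9q^3 - 5/18q^2 + 4/9q - 1/6 → -p + 1/9q^5 - 1/18q^4 + 4/9q^3 - 1/9q^2 + 4/9q + 1/6
  leading term p: subtract (-3)·g_3 from -p + 1/9q^5 - 1/18q^4 + 4/9q^3 - 1/9q^2 + 4/9q + 1/6 → 1/9q^5 - 1/18q^4 + 1/9q^3 + 1/18q^2 - 2/9q
  leading term q^5: subtract (1/3q)·g_4 from 1/9q^5 - 1/18q^4 + 1/9q^3 + 1/18q^2 - 2/9q → 0
  remainder 0.

S(f_1,g_4): lcm = pq^4. S = 1/2pq^3 - pq^2 - 1/2pq + 2p - 1/3q^5 - 2/3q^3.
  leading term pq^3: subtract (-1/6q^2)·f_1 from 1/2pq^3 - pq^2 - 1/2pq + 2p - 1/3q^5 - 2/3q^3 → -pq^2 - 1/2pq + 2p - 1/3q^5 + 1/6q^4 - 2/3q^3 + 1/3q^2
  leading term pq^2: subtract (1/3q)·f_1 from -pq^2 - 1/2pq + 2p - 1/3q^5 + 1/6q^4 - 2/3q^3 + 1/3q^2 → -1/2pq + 2p - 1/3q^5 + 1/6q^4 - q^3 + 1/3q^2 - 2/3q
  leading term pq: subtract (1/6)·f_1 from -1/2pq + 2p - 1/3q^5 + 1/6q^4 - q^3 + 1/3q^2 - 2/3q → 2p - 1/3q^5 + 1/6q^4 - q^3 + 1/6q^2 - 2/3q - 1/3
  leading term p: subtract (6)·g_3 from 2p - 1/3q^5 + 1/6q^4 - q^3 + 1/6q^2 - 2/3q - 1/3 → -1/3q^5 + 1/6q^4 - 1/3q^3 - 1/6q^2 + 2/3q
  leading term q^5: subtract (-q)·g_4 from -1/3q^5 + 1/6q^4 - 1/3q^3 - 1/6q^2 + 2/3q → 0
  remainder 0.

S(f_2,g_4): lcm = p^2q^4. S = 1/2p^2q^3 - p^2q^2 - 1/2p^2q + 2p^2 + 1/3pq^4 - pq^3 - 1/6q^5 - 1/6q^3.
  leading term p^2q^3: subtract (-1/6pq^2)·f_1 from 1/2p^2q^3 - p^2q^2 - 1/2p^2q + 2p^2 + 1/3pq^4 - pq^3 - 1/6q^5 - 1/6q^3 → -p^2q^2 - 1/2p^2q + 2p^2 + 1/2pq^4 - pq^3 + 1/3pq^2 - 1/6q^5 - 1/6q^3
  leading term p^2q^2: subtract (1/3pq)·f_1 from -p^2q^2 - 1/2p^2q + 2p^2 + 1/2pq^4 - pq^3 + 1/3pq^2 - 1/6q^5 - 1/6q^3 → -1/2p^2q + 2p^2 + 1/2pq^4 - 4/3pq^3 + 1/3pq^2 - 2/3pq - 1/6q^5 - 1/6q^3
  leading term p^2q: subtract (1/6p)·f_1 from -1/2p^2q + 2p^2 + 1/2pq^4 - 4/3pq^3 + 1/3pq^2 - 2/3pq - 1/6q^5 - 1/6q^3 → 2p^2 + 1/2pq^4 - 4/3pq^3 + 1/6pq^2 - 2/3pq - 1/3p - 1/6q^5 - 1/6q^3
  leading term p^2: subtract (6p)·g_3 from 2p^2 + 1/2pq^4 - 4/3pq^3 + 1/6pq^2 - 2/3pq - 1/3p - 1/6q^5 - 1/6q^3 → 1/2pq^4 - 2/3pq^3 - 1/6pq^2 + 2/3pq - 1/6q^5 - 1/6q^3
  leading term pq^4: subtract (-1/6q^3)·f_1 from 1/2pq^4 - 2/3pq^3 - 1/6pq^2 + 2/3pq - 1/6q^5 - 1/6q^3 → -2/3pq^3 - 1/6pq^2 + 2/3pq + 1/6q^3
  leading term pq^3: subtract (2/9q^2)·f_1 from -2/3pq^3 - 1/6pq^2 + 2/3pq + 1/6q^3 → -1/6pq^2 + 2/3pq - 2/9q^4 + 1/6q^3 - 4/9q^2
  leading term pq^2: subtract (1/18q)·f_1 from -1/6pq^2 + 2/3pq - 2/9q^4 + 1/6q^3 - 4/9q^2 → 2/3pq - 2/9q^4 + 1/9q^3 - 4/9q^2 - 1/9q
  leading term pq: subtract (-2/9)·f_1 from 2/3pq - 2/9q^4 + 1/9q^3 - 4/9q^2 - 1/9q → -2/9q^4 + 1/9q^3 - 2/9q^2 - 1/9q + 4/9
  leading term q^4: subtract (-2/3)·g_4 from -2/9q^4 + 1/9q^3 - 2/9q^2 - 1/9q + 4/9 → 0
  remainder 0.

S(g_3,g_4): leading monomials are coprime, so the S-polynomial reduces to 0 (Buchberger's first criterion).
Every S-polynomial of the final basis reduces to 0, so we have a Gröbner basis.
Inter-reduce: drop elements whose leading term is divisible by another's, tail-reduce, and make monic.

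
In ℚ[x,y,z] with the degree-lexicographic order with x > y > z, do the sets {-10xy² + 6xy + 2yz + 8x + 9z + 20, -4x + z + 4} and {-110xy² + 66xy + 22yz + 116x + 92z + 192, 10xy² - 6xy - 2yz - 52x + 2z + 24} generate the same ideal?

Yes, the ideals are equal.

Two ideals are equal iff their reduced Gröbner bases coincide (the reduced basis is unique for a fixed ordering).
Buchberger on the first generating set:
f_1 = -10xy² + 6xy + 2yz + 8x + 9z + 20, LT = xy².
f_2 = -4x + z + 4, LT = x.

S(f_1,f_2): lcm = xy². S = ¼y²z - ⅗xy + y² - ⅕yz - ⅘x - 9/10z - 2.
  leading term y²z: no divisor's leading term divides it; move ¼y²z to the remainder.
  leading term xy: subtract (3/20y)·f_2 from -⅗xy + y² - ⅕yz - ⅘x - 9/10z - 2 → y² - 7/20yz - ⅘x - ⅗y - 9/10z - 2
  leading term y²: no divisor's leading term divides it; move y² to the remainder.
  leading term yz: no divisor's leading term divides it; move -7/20yz to the remainder.
  leading term x: subtract (⅕)·f_2 from -⅘x - ⅗y - 9/10z - 2 → -⅗y - 11/10z - 14/5
  leading term y: no divisor's leading term divides it; move -⅗y to the remainder.
  leading term z: no divisor's leading term divides it; move -11/10z to the remainder.
  leading term 1: no divisor's leading term divides it; move -14/5 to the remainder.
  remainder ¼y²z + y² - 7/20yz - ⅗y - 11/10z - 14/5 ≠ 0; add g_3 = ¼y²z + y² - 7/20yz - ⅗y - 11/10z - 14/5 to the basis.

S(f_1,g_3): lcm = xy²z. S = -4xy² + ⅘xyz - ⅕yz² + 12/5xy + 18/5xz - 9/10z² + 56/5x - 2z.
  leading term xy²: subtract (⅖)·f_1 from -4xy² + ⅘xyz - ⅕yz² + 12/5xy + 18/5xz - 9/10z² + 56/5x - 2z → ⅘xyz - ⅕yz² + 18/5xz - ⅘yz - 9/10z² + 8x - 28/5z - 8
  leading term xyz: subtract (-⅕yz)·f_2 from ⅘xyz - ⅕yz² + 18/5xz - ⅘yz - 9/10z² + 8x - 28/5z - 8 → 18/5xz - 9/10z² + 8x - 28/5z - 8
  leading term xz: subtract (-9/10z)·f_2 from 18/5xz - 9/10z² + 8x - 28/5z - 8 → 8x - 2z - 8
  leading term x: subtract (-2)·f_2 from 8x - 2z - 8 → 0
  remainder 0.

S(f_2,g_3): leading monomials are coprime, so the S-polynomial reduces to 0 (Buchberger's first criterion).
Every S-polynomial of the final basis reduces to 0, so we have a Gröbner basis.
Inter-reduce: drop elements whose leading term is divisible by another's, tail-reduce, and make monic.
Reduced Gröbner basis: {y²z + 4y² - 7/5yz - 12/5y - 22/5z - 56/5, x - ¼z - 1}.

Buchberger on the second generating set:
h_1 = -110xy² + 66xy + 22yz + 116x + 92z + 192, LT = xy².
h_2 = 10xy² - 6xy - 2yz - 52x + 2z + 24, LT = xy².

S(h_1,h_2): lcm = xy². S = 228/55x - 57/55z - 228/55.
  leading term x: no divisor's leading term divides it; move 228/55x to the remainder.
  leading term z: no divisor's leading term divides it; move -57/55z to the remainder.
  leading term 1: no divisor's leading term divides it; move -228/55 to the remainder.
  remainder 228/55x - 57/55z - 228/55 ≠ 0; add k_3 = 228/55x - 57/55z - 228/55 to the basis.

S(h_1,k_3): lcm = xy². S = ¼y²z - ⅗xy + y² - ⅕yz - 58/55x - 46/55z - 96/55.
  leading term y²z: no divisor's leading term divides it; move ¼y²z to the remainder.
  leading term xy: subtract (-11/76y)·k_3 from -⅗xy + y² - ⅕yz - 58/55x - 46/55z - 96/55 → y² - 7/20yz - 58/55x - ⅗y - 46/55z - 96/55
  leading term y²: no divisor's leading term divides it; move y² to the remainder.
  leading term yz: no divisor's leading term divides it; move -7/20yz to the remainder.
  leading term x: subtract (-29/114)·k_3 from -58/55x - ⅗y - 46/55z - 96/55 → -⅗y - 11/10z - 14/5
  leading term y: no divisor's leading term divides it; move -⅗y to the remainder.
  leading term z: no divisor's leading term divides it; move -11/10z to the remainder.
  leading term 1: no divisor's leading term divides it; move -14/5 to the remainder.
  remainder ¼y²z + y² - 7/20yz - ⅗y - 11/10z - 14/5 ≠ 0; add k_4 = ¼y²z + y² - 7/20yz - ⅗y - 11/10z - 14/5 to the basis.

S(h_2,k_3): lcm = xy². S = ¼y²z - ⅗xy + y² - ⅕yz - 26/5x + ⅕z + 12/5.
  leading term y²z: subtract (1)·k_4 from ¼y²z - ⅗xy + y² - ⅕yz - 26/5x + ⅕z + 12/5 → -⅗xy + 3/20yz - 26/5x + ⅗y + 13/10z + 26/5
  leading term xy: subtract (-11/76y)·k_3 from -⅗xy + 3/20yz - 26/5x + ⅗y + 13/10z + 26/5 → -26/5x + 13/10z + 26/5
  leading term x: subtract (-143/114)·k_3 from -26/5x + 13/10z + 26/5 → 0
  remainder 0.

S(h_1,k_4): lcm = xy²z. S = -4xy² + ⅘xyz - ⅕yz² + 12/5xy + 184/55xz - 46/55z² + 56/5x - 96/55z.
  leading term xy²: subtract (2/55)·h_1 from -4xy² + ⅘xyz - ⅕yz² + 12/5xy + 184/55xz - 46/55z² + 56/5x - 96/55z → ⅘xyz - ⅕yz² + 184/55xz - ⅘yz - 46/55z² + 384/55x - 56/11z - 384/55
  leading term xyz: subtract (11/57yz)·k_3 from ⅘xyz - ⅕yz² + 184/55xz - ⅘yz - 46/55z² + 384/55x - 56/11z - 384/55 → 184/55xz - 46/55z² + 384/55x - 56/11z - 384/55
  leading term xz: subtract (46/57z)·k_3 from 184/55xz - 46/55z² + 384/55x - 56/11z - 384/55 → 384/55x - 96/55z - 384/55
  leading term x: subtract (32/19)·k_3 from 384/55x - 96/55z - 384/55 → 0
  remainder 0.

S(h_2,k_4): lcm = xy²z. S = -4xy² + ⅘xyz - ⅕yz² + 12/5xy - ⅘xz + ⅕z² + 56/5x + 12/5z.
  leading term xy²: subtract (2/55)·h_1 from -4xy² + ⅘xyz - ⅕yz² + 12/5xy - ⅘xz + ⅕z² + 56/5x + 12/5z → ⅘xyz - ⅕yz² - ⅘xz - ⅘yz + ⅕z² + 384/55x - 52/55z - 384/55
  leading term xyz: subtract (11/57yz)·k_3 from ⅘xyz - ⅕yz² - ⅘xz - ⅘yz + ⅕z² + 384/55x - 52/55z - 384/55 → -⅘xz + ⅕z² + 384/55x - 52/55z - 384/55
  leading term xz: subtract (-11/57z)·k_3 from -⅘xz + ⅕z² + 384/55x - 52/55z - 384/55 → 384/55x - 96/55z - 384/55
  leading term x: subtract (32/19)·k_3 from 384/55x - 96/55z - 384/55 → 0
  remainder 0.

S(k_3,k_4): leading monomials are coprime, so the S-polynomial reduces to 0 (Buchberger's first criterion).
Every S-polynomial of the final basis reduces to 0, so we have a Gröbner basis.
Inter-reduce: drop elements whose leading term is divisible by another's, tail-reduce, and make monic.
Reduced Gröbner basis: {y²z + 4y² - 7/5yz - 12/5y - 22/5z - 56/5, x - ¼z - 1}.

Same reduced basis, so the two generating sets span the same ideal.
The same test decides containment: I ⊆ J iff every generator of I reduces to 0 modulo a Gröbner basis of J.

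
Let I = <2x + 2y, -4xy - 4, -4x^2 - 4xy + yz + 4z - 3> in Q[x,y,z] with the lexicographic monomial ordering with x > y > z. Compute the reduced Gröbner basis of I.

G = {x - 5z + 4, y + 5z - 4, z^2 - 8/5z + 3/5}

f_1 = 2x + 2y, LT = x.
f_2 = -4xy - 4, LT = xy.
f_3 = -4x^2 - 4xy + yz + 4z - 3, LT = x^2.

S(f_1,f_2): lcm = xy. S = y^2 - 1.
  leading term y^2: no divisor's leading term divides it; move y^2 to the remainder.
  leading term 1: no divisor's leading term divides it; move -1 to the remainder.
  remainder y^2 - 1 ≠ 0; add g_4 = y^2 - 1 to the basis.

S(f_1,f_3): lcm = x^2. S = 1/4yz + z - 3/4.
  leading term yz: no divisor's leading term divides it; move 1/4yz to the remainder.
  leading term z: no divisor's leading term divides it; move z to the remainder.
  leading term 1: no divisor's leading term divides it; move -3/4 to the remainder.
  remainder 1/4yz + z - 3/4 ≠ 0; add g_5 = 1/4yz + z - 3/4 to the basis.

S(f_2,f_3): lcm = x^2y. S = -xy^2 + x + 1/4y^2z + yz - 3/4y.
  leading term xy^2: subtract (-1/2y^2)·f_1 from -xy^2 + x + 1/4y^2z + yz - 3/4y → x + y^3 + 1/4y^2z + yz - 3/4y
  leading term x: subtract (1/2)·f_1 from x + y^3 + 1/4y^2z + yz - 3/4y → y^3 + 1/4y^2z + yz - 7/4y
  leading term y^3: subtract (y)·g_4 from y^3 + 1/4y^2z + yz - 7/4y → 1/4y^2z + yz - 3/4y
  leading term y^2z: subtract (1/4z)·g_4 from 1/4y^2z + yz - 3/4y → yz - 3/4y + 1/4z
  leading term yz: subtract (4)·g_5 from yz - 3/4y + 1/4z → -3/4y - 15/4z + 3
  leading term y: no divisor's leading term divides it; move -3/4y to the remainder.
  leading term z: no divisor's leading term divides it; move -15/4z to the remainder.
  leading term 1: no divisor's leading term divides it; move 3 to the remainder.
  remainder -3/4y - 15/4z + 3 ≠ 0; add g_6 = -3/4y - 15/4z + 3 to the basis.

S(f_1,g_4): leading monomials are coprime, so the S-polynomial reduces to 0 (Buchberger's first criterion).
S(f_2,g_4): lcm = xy^2. S = x + y.
  leading term x: subtract (1/2)·f_1 from x + y → 0
  remainder 0.

S(f_3,g_4): leading monomials are coprime, so the S-polynomial reduces to 0 (Buchberger's first criterion).
S(f_1,g_5): leading monomials are coprime, so the S-polynomial reduces to 0 (Buchberger's first criterion).
S(f_2,g_5): lcm = xyz. S = -4xz + 3x + z.
  leading term xz: subtract (-2z)·f_1 from -4xz + 3x + z → 3x + 4yz + z
  leading term x: subtract (3/2)·f_1 from 3x + 4yz + z → 4yz - 3y + z
  leading term yz: subtract (16)·g_5 from 4yz - 3y + z → -3y - 15z + 12
  leading term y: subtract (4)·g_6 from -3y - 15z + 12 → 0
  remainder 0.

S(f_3,g_5): leading monomials are coprime, so the S-polynomial reduces to 0 (Buchberger's first criterion).
S(g_4,g_5): lcm = y^2z. S = -4yz + 3y - z.
  leading term yz: subtract (-16)·g_5 from -4yz + 3y - z → 3y + 15z - 12
  leading term y: subtract (-4)·g_6 from 3y + 15z - 12 → 0
  remainder 0.

S(f_1,g_6): leading monomials are coprime, so the S-polynomial reduces to 0 (Buchberger's first criterion).
S(f_2,g_6): lcm = xy. S = -5xz + 4x + 1.
  leading term xz: subtract (-5/2z)·f_1 from -5xz + 4x + 1 → 4x + 5yz + 1
  leading term x: subtract (2)·f_1 from 4x + 5yz + 1 → 5yz - 4y + 1
  leading term yz: subtract (20)·g_5 from 5yz - 4y + 1 → -4y - 20z + 16
  leading term y: subtract (16/3)·g_6 from -4y - 20z + 16 → 0
  remainder 0.

S(f_3,g_6): leading monomials are coprime, so the S-polynomial reduces to 0 (Buchberger's first criterion).
S(g_4,g_6): lcm = y^2. S = -5yz + 4y - 1.
  leading term yz: subtract (-20)·g_5 from -5yz + 4y - 1 → 4y + 20z - 16
  leading term y: subtract (-16/3)·g_6 from 4y + 20z - 16 → 0
  remainder 0.

S(g_5,g_6): lcm = yz. S = -5z^2 + 8z - 3.
  leading term z^2: no divisor's leading term divides it; move -5z^2 to the remainder.
  leading term z: no divisor's leading term divides it; move 8z to the remainder.
  leading term 1: no divisor's leading term divides it; move -3 to the remainder.
  remainder -5z^2 + 8z - 3 ≠ 0; add g_7 = -5z^2 + 8z - 3 to the basis.

S(f_1,g_7): leading monomials are coprime, so the S-polynomial reduces to 0 (Buchberger's first criterion).
S(f_2,g_7): leading monomials are coprime, so the S-polynomial reduces to 0 (Buchberger's first criterion).
S(f_3,g_7): leading monomials are coprime, so the S-polynomial reduces to 0 (Buchberger's first criterion).
S(g_4,g_7): leading monomials are coprime, so the S-polynomial reduces to 0 (Buchberger's first criterion).
S(g_5,g_7): lcm = yz^2. S = 8/5yz - 3/5y + 4z^2 - 3z.
  leading term yz: subtract (32/5)·g_5 from 8/5yz - 3/5y + 4z^2 - 3z → -3/5y + 4z^2 - 47/5z + 24/5
  leading term y: subtract (4/5)·g_6 from -3/5y + 4z^2 - 47/5z + 24/5 → 4z^2 - 32/5z + 12/5
  leading term z^2: subtract (-4/5)·g_7 from 4z^2 - 32/5z + 12/5 → 0
  remainder 0.

S(g_6,g_7): leading monomials are coprime, so the S-polynomial reduces to 0 (Buchberger's first criterion).
Every S-polynomial of the final basis reduces to 0, so we have a Gröbner basis.
Inter-reduce: drop elements whose leading term is divisible by another's, tail-reduce, and make monic.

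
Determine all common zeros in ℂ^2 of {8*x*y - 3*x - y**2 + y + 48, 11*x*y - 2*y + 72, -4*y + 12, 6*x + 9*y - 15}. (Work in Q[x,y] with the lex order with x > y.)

Compute a lex Gröbner basis by Buchberger's algorithm.
f_1 = 8*x*y - 3*x - y**2 + y + 48, LT = x*y.
f_2 = 11*x*y - 2*y + 72, LT = x*y.
f_3 = -4*y + 12, LT = y.
f_4 = 6*x + 9*y - 15, LT = x.

The S-polynomials (S(f_1,f_2), S(f_1,f_3), S(f_1,f_4), S(f_2,f_3), S(f_2,f_4), S(f_3,f_4)) all reduce to 0 modulo the current basis, so we have a Gröbner basis.
Inter-reduce: drop elements whose leading term is divisible by another's, tail-reduce, and make monic.
Reduced Gröbner basis: {x + 2, y - 3}.

A lex Gröbner basis eliminates variables successively. Here y - 3 depends only on y, with roots {3}; lifting each root through the earlier basis elements recovers the full solutions.
  y = 3: the earlier basis element becomes x + 2 = 0, giving x = -2 — point (-2, 3).

{(-2, 3)}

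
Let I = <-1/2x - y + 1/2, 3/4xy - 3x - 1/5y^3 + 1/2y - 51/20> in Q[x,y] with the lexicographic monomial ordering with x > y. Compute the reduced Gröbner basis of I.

f_1 = -1/2x - y + 1/2, LT = x.
f_2 = 3/4xy - 3x - 1/5y^3 + 1/2y - 51/20, LT = xy.

S(f_1,f_2): lcm = xy. S = 4x + 4/15y^3 + 2y^2 - 5/3y + 17/5.
  leading term x: subtract (-8)·f_1 from 4x + 4/15y^3 + 2y^2 - 5/3y + 17/5 → 4/15y^3 + 2y^2 - 29/3y + 37/5
  leading term y^3: no divisor's leading term divides it; move 4/15y^3 to the remainder.
  leading term y^2: no divisor's leading term divides it; move 2y^2 to the remainder.
  leading term y: no divisor's leading term divides it; move -29/3y to the remainder.
  leading term 1: no divisor's leading term divides it; move 37/5 to the remainder.
  remainder 4/15y^3 + 2y^2 - 29/3y + 37/5 ≠ 0; add g_3 = 4/15y^3 + 2y^2 - 29/3y + 37/5 to the basis.

The other S-polynomials (S(f_1,g_3), S(f_2,g_3)) all reduce to 0 modulo the current basis, so we have a Gröbner basis.
Inter-reduce: drop elements whose leading term is divisible by another's, tail-reduce, and make monic.

G = {x + 2y - 1, y^3 + 15/2y^2 - 145/4y + 111/4}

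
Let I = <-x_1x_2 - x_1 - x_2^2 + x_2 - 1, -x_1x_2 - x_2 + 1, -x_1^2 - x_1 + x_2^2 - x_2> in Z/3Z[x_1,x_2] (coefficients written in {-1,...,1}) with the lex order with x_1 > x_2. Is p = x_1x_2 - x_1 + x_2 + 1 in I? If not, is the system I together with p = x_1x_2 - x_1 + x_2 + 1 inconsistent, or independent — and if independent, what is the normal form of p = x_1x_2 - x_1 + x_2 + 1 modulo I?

First compute the reduced Gröbner basis of I by Buchberger's algorithm.
f_1 = -x_1x_2 - x_1 - x_2^2 + x_2 - 1, LT = x_1x_2.
f_2 = -x_1x_2 - x_2 + 1, LT = x_1x_2.
f_3 = -x_1^2 - x_1 + x_2^2 - x_2, LT = x_1^2.

S(f_1,f_2): lcm = x_1x_2. S = x_1 + x_2^2 + x_2 - 1.
  reduce S modulo (f_1, f_2, f_3):
  remainder x_1 + x_2^2 + x_2 - 1 ≠ 0; add h_4 = x_1 + x_2^2 + x_2 - 1 to the basis.

S(f_1,f_3): lcm = x_1^2x_2. S = x_1^2 + x_1x_2^2 + x_1x_2 + x_1 + x_2^3 - x_2^2.
  reduce S modulo (f_1, f_2, f_3, h_4):
  remainder x_2^2 + x_2 ≠ 0; add h_5 = x_2^2 + x_2 to the basis.

S(f_2,f_3): lcm = x_1^2x_2. S = -x_1 + x_2^3 - x_2^2.
  reduce S modulo (f_1, f_2, f_3, h_4, h_5):
  remainder -x_2 - 1 ≠ 0; add h_6 = -x_2 - 1 to the basis.

The other S-polynomials (S(f_1,h_4), S(f_2,h_4), S(f_3,h_4), S(f_1,h_5), S(f_2,h_5), S(f_3,h_5), S(h_4,h_5), S(f_1,h_6), S(f_2,h_6), S(f_3,h_6), S(h_4,h_6), S(h_5,h_6)) all reduce to 0 modulo the current basis, so we have a Gröbner basis.
Inter-reduce: drop elements whose leading term is divisible by another's, tail-reduce, and make monic.
Reduced Gröbner basis: {x_1 - 1, x_2 + 1}.
Label its elements g_1 = x_1 - 1, g_2 = x_2 + 1.

Reduce p = x_1x_2 - x_1 + x_2 + 1 modulo G:
  leading term x_1x_2: subtract (x_2)·g_1 from x_1x_2 - x_1 + x_2 + 1 → -x_1 - x_2 + 1
  leading term x_1: subtract (-1)·g_1 from -x_1 - x_2 + 1 → -x_2
  leading term x_2: subtract (-1)·g_2 from -x_2 → 1
  leading term 1: no divisor's leading term divides it; move 1 to the remainder.
  normal form = 1.
The normal form is nonzero, so p ∉ I. Since p minus its normal form lies in I, I + (p) = I + (r) where r = 1; decide whether this ideal is the whole ring.
Here r = 1 is a nonzero constant, hence a unit: 1 ∈ I + (p), the Gröbner basis of I + (p) is {1}, and the enlarged system has no common solution — adjoining p is inconsistent.

Adjoining x_1x_2 - x_1 + x_2 + 1 makes the ideal the whole ring: the system is inconsistent.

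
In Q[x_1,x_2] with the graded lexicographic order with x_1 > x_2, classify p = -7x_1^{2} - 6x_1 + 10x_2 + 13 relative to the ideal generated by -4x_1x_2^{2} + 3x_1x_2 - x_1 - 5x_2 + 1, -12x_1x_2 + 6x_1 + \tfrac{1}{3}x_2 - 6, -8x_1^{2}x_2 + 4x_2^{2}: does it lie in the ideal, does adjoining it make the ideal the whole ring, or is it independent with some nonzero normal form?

-7x_1^{2} - 6x_1 + 10x_2 + 13 lies in I (it reduces to 0).

First compute the reduced Gröbner basis of I by Buchberger's algorithm.
f_1 = -4x_1x_2^{2} + 3x_1x_2 - x_1 - 5x_2 + 1, LT = x_1x_2^{2}.
f_2 = -12x_1x_2 + 6x_1 + \tfrac{1}{3}x_2 - 6, LT = x_1x_2.
f_3 = -8x_1^{2}x_2 + 4x_2^{2}, LT = x_1^{2}x_2.

S(f_1,f_2): lcm = x_1x_2^{2}. S = -\tfrac{1}{4}x_1x_2 + \tfrac{1}{36}x_2^{2} + \tfrac{1}{4}x_1 + \tfrac{3}{4}x_2 - \tfrac{1}{4}.
  reduce S modulo (f_1, f_2, f_3):
  remainder \tfrac{1}{36}x_2^{2} + \tfrac{1}{8}x_1 + \tfrac{107}{144}x_2 - \tfrac{1}{8} ≠ 0; add h_4 = \tfrac{1}{36}x_2^{2} + \tfrac{1}{8}x_1 + \tfrac{107}{144}x_2 - \tfrac{1}{8} to the basis.

S(f_1,f_3): lcm = x_1^{2}x_2^{2}. S = -\tfrac{3}{4}x_1^{2}x_2 + \tfrac{1}{2}x_2^{3} + \tfrac{1}{4}x_1^{2} + \tfrac{5}{4}x_1x_2 - \tfrac{1}{4}x_1.
  reduce S modulo (f_1, f_2, f_3, h_4):
  remainder -\tfrac{1}{8}x_1^{2} + \tfrac{5741}{96}x_1 + \tfrac{622085}{1728}x_2 - \tfrac{5729}{96} ≠ 0; add h_5 = -\tfrac{1}{8}x_1^{2} + \tfrac{5741}{96}x_1 + \tfrac{622085}{1728}x_2 - \tfrac{5729}{96} to the basis.

S(f_2,f_3): lcm = x_1^{2}x_2. S = -\tfrac{1}{2}x_1^{2} - \tfrac{1}{36}x_1x_2 + \tfrac{1}{2}x_2^{2} + \tfrac{1}{2}x_1.
  reduce S modulo (f_1, f_2, f_3, h_4, h_5):
  remainder -\tfrac{8675}{36}x_1 - \tfrac{941795}{648}x_2 + \tfrac{8675}{36} ≠ 0; add h_6 = -\tfrac{8675}{36}x_1 - \tfrac{941795}{648}x_2 + \tfrac{8675}{36} to the basis.

S(f_1,h_4): lcm = x_1x_2^{2}. S = -\tfrac{9}{2}x_1^{2} - \tfrac{55}{2}x_1x_2 + \tfrac{19}{4}x_1 + \tfrac{5}{4}x_2 - \tfrac{1}{4}.
  reduce S modulo (f_1, f_2, f_3, h_4, h_5, h_6):
  remainder \tfrac{1983793}{24984}x_2 ≠ 0; add h_7 = \tfrac{1983793}{24984}x_2 to the basis.

The other S-polynomials (S(f_2,h_4), S(f_3,h_4), S(f_1,h_5), S(f_2,h_5), S(f_3,h_5), S(h_4,h_5), S(f_1,h_6), S(f_2,h_6), S(f_3,h_6), S(h_4,h_6), S(h_5,h_6), S(f_1,h_7), S(f_2,h_7), S(f_3,h_7), S(h_4,h_7), S(h_5,h_7), S(h_6,h_7)) all reduce to 0 modulo the current basis, so we have a Gröbner basis.
Inter-reduce: drop elements whose leading term is divisible by another's, tail-reduce, and make monic.
Reduced Gröbner basis: {x_1 - 1, x_2}.
Label its elements g_1 = x_1 - 1, g_2 = x_2.

Reduce p = -7x_1^{2} - 6x_1 + 10x_2 + 13 modulo G:
  leading term x_1^{2}: subtract (-7x_1)·g_1 from -7x_1^{2} - 6x_1 + 10x_2 + 13 → -13x_1 + 10x_2 + 13
  leading term x_1: subtract (-13)·g_1 from -13x_1 + 10x_2 + 13 → 10x_2
  leading term x_2: subtract (10)·g_2 from 10x_2 → 0
  normal form = 0.
Since the normal form is 0, p ∈ I.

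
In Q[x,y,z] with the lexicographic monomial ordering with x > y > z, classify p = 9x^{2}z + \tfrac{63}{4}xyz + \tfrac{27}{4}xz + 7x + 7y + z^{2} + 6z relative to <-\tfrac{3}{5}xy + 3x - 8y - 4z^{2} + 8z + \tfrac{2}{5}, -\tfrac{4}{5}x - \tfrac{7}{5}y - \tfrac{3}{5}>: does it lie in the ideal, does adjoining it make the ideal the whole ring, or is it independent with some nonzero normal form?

9x^{2}z + \tfrac{63}{4}xyz + \tfrac{27}{4}xz + 7x + 7y + z^{2} + 6z is independent of I; its normal form modulo I is -\tfrac{21}{4}y + z^{2} + 6z - \tfrac{21}{4}.

First compute the reduced Gröbner basis of I by Buchberger's algorithm.
f_1 = -\tfrac{3}{5}xy + 3x - 8y - 4z^{2} + 8z + \tfrac{2}{5}, LT = xy.
f_2 = -\tfrac{4}{5}x - \tfrac{7}{5}y - \tfrac{3}{5}, LT = x.

S(f_1,f_2): lcm = xy. S = -5x - \tfrac{7}{4}y^{2} + \tfrac{151}{12}y + \tfrac{20}{3}z^{2} - \tfrac{40}{3}z - \tfrac{2}{3}.
  reduce S modulo (f_1, f_2):
  remainder -\tfrac{7}{4}y^{2} + \tfrac{64}{3}y + \tfrac{20}{3}z^{2} - \tfrac{40}{3}z + \tfrac{37}{12} ≠ 0; add h_3 = -\tfrac{7}{4}y^{2} + \tfrac{64}{3}y + \tfrac{20}{3}z^{2} - \tfrac{40}{3}z + \tfrac{37}{12} to the basis.

The other S-polynomials (S(f_1,h_3), S(f_2,h_3)) all reduce to 0 modulo the current basis, so we have a Gröbner basis.
Inter-reduce: drop elements whose leading term is divisible by another's, tail-reduce, and make monic.
Reduced Gröbner basis: {x + \tfrac{7}{4}y + \tfrac{3}{4}, y^{2} - \tfrac{256}{21}y - \tfrac{80}{21}z^{2} + \tfrac{160}{21}z - \tfrac{37}{21}}.
Label its elements g_1 = x + \tfrac{7}{4}y + \tfrac{3}{4}, g_2 = y^{2} - \tfrac{256}{21}y - \tfrac{80}{21}z^{2} + \tfrac{160}{21}z - \tfrac{37}{21}.

Reduce p = 9x^{2}z + \tfrac{63}{4}xyz + \tfrac{27}{4}xz + 7x + 7y + z^{2} + 6z modulo G:
  leading term x^{2}z: subtract (9xz)·g_1 from 9x^{2}z + \tfrac{63}{4}xyz + \tfrac{27}{4}xz + 7x + 7y + z^{2} + 6z → 7x + 7y + z^{2} + 6z
  leading term x: subtract (7)·g_1 from 7x + 7y + z^{2} + 6z → -\tfrac{21}{4}y + z^{2} + 6z - \tfrac{21}{4}
  leading term y: no divisor's leading term divides it; move -\tfrac{21}{4}y to the remainder.
  leading term z^{2}: no divisor's leading term divides it; move z^{2} to the remainder.
  leading term z: no divisor's leading term divides it; move 6z to the remainder.
  leading term 1: no divisor's leading term divides it; move -\tfrac{21}{4} to the remainder.
  normal form = -\tfrac{21}{4}y + z^{2} + 6z - \tfrac{21}{4}.
The normal form is nonzero, so p ∉ I. Since p minus its normal form lies in I, I + (p) = I + (r) where r = -\tfrac{21}{4}y + z^{2} + 6z - \tfrac{21}{4}; decide whether this ideal is the whole ring.
Run Buchberger on G together with r (pairs among the g_i already reduce to 0 since G is a Gröbner basis):
g_1 = x + \tfrac{7}{4}y + \tfrac{3}{4}, LT = x.
g_2 = y^{2} - \tfrac{256}{21}y - \tfrac{80}{21}z^{2} + \tfrac{160}{21}z - \tfrac{37}{21}, LT = y^{2}.
r = -\tfrac{21}{4}y + z^{2} + 6z - \tfrac{21}{4}, LT = y.

S(g_2,r): lcm = y^{2}. S = \tfrac{4}{21}yz^{2} + \tfrac{8}{7}yz - \tfrac{277}{21}y - \tfrac{80}{21}z^{2} + \tfrac{160}{21}z - \tfrac{37}{21}.
  reduce S modulo (g_1, g_2, r):
  remainder \tfrac{16}{441}z^{4} + \tfrac{64}{147}z^{3} - \tfrac{328}{63}z^{2} - \tfrac{1264}{147}z + \tfrac{80}{7} ≠ 0; add m_4 = \tfrac{16}{441}z^{4} + \tfrac{64}{147}z^{3} - \tfrac{328}{63}z^{2} - \tfrac{1264}{147}z + \tfrac{80}{7} to the basis.

The other S-polynomials (S(g_1,g_2), S(g_1,r), S(g_1,m_4), S(g_2,m_4), S(r,m_4)) all reduce to 0 modulo the current basis, so we have a Gröbner basis.
Inter-reduce: drop elements whose leading term is divisible by another's, tail-reduce, and make monic.
Reduced Gröbner basis: {x + \tfrac{1}{3}z^{2} + 2z - 1, y - \tfrac{4}{21}z^{2} - \tfrac{8}{7}z + 1, z^{4} + 12z^{3} - \tfrac{287}{2}z^{2} - 237z + 315}.
The reduced Gröbner basis of I + (p) is {x + \tfrac{1}{3}z^{2} + 2z - 1, y - \tfrac{4}{21}z^{2} - \tfrac{8}{7}z + 1, z^{4} + 12z^{3} - \tfrac{287}{2}z^{2} - 237z + 315} ≠ {1}, a proper ideal, so the enlarged system stays consistent: p is independent of I, with normal form -\tfrac{21}{4}y + z^{2} + 6z - \tfrac{21}{4}.

The remainder on division by a Gröbner basis is unique — it is the normal form.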